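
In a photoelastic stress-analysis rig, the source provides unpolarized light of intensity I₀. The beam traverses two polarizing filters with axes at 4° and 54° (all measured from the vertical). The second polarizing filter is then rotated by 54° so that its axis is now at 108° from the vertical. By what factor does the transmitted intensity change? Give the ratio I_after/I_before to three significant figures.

I_new/I_old ≈ 0.142

Before rotation:
Unpolarized light through the first polarizer → I₁ = ½ I₀, now polarized at 4°.
I₂ = I₁ cos²(54° − 4°) = 0.5 I₀ · cos²(50°) = 0.2066 I₀.
After rotation:
Unpolarized light through the first polarizer → I₁ = ½ I₀, now polarized at 4°.
Angle between axes 1 and 2: 76°. I₂ = 0.5 I₀ · cos²(76°) = 0.02926 I₀.
Ratio = 0.02926 / 0.2066 = 0.1416.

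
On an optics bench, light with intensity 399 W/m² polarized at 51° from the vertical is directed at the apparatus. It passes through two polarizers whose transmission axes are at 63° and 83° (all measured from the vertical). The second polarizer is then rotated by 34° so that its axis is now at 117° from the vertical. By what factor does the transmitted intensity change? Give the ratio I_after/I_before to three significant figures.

I_new/I_old ≈ 0.391

Before rotation:
I₁ = I₀ cos²(63° − 51°) = I₀ cos²(12°) = 0.9568 I₀.
I₂ = I₁ cos²(83° − 63°) = 0.9568 I₀ · cos²(20°) = 0.8449 I₀.
After rotation:
I₁ = I₀ cos²(63° − 51°) = I₀ cos²(12°) = 0.9568 I₀.
I₂ = I₁ cos²(117° − 63°) = 0.9568 I₀ · cos²(54°) = 0.3306 I₀.
Ratio = 0.3306 / 0.8449 = 0.3913.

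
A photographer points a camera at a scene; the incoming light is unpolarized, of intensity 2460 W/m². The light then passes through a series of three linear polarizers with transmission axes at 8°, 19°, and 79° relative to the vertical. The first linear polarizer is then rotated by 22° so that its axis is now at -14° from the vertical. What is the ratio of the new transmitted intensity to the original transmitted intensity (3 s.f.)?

I_new/I_old ≈ 0.730

Before rotation:
Unpolarized light through the first polarizer → I₁ = ½ I₀, now polarized at 8°.
I₂ = I₁ cos²(19° − 8°) = 0.5 I₀ · cos²(11°) = 0.4818 I₀.
I₃ = I₂ cos²(79° − 19°) = 0.4818 I₀ · cos²(60°) = 0.1204 I₀.
After rotation:
Unpolarized light through the first polarizer → I₁ = ½ I₀, now polarized at -14°.
I₂ = I₁ cos²(19° + 14°) = 0.5 I₀ · cos²(33°) = 0.3517 I₀.
I₃ = I₂ cos²(79° − 19°) = 0.3517 I₀ · cos²(60°) = 0.08792 I₀.
Ratio = 0.08792 / 0.1204 = 0.7299.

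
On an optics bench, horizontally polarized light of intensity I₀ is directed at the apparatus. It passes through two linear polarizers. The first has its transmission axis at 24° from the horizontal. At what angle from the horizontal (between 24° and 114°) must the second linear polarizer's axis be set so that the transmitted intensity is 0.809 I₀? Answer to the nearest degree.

I₁ = I₀ cos²(24° − 0°) = I₀ cos²(24°) = 0.8346 I₀.
Need I₂/I₀ = 0.809, so cos²(θ − 24°) = 0.809 / 0.8346 = 0.9694.
θ − 24° = arccos(√0.9694) = 10.1°, giving θ ≈ 24 + 10.1 = 34.1°.

θ ≈ 34°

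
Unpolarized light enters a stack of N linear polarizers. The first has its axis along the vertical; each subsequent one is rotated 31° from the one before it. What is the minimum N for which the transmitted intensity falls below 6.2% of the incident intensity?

First polarizer halves the unpolarized light: factor 1/2.
Each further stage multiplies by cos²(31°) = 0.7347.
After N polarizers: T = 0.5·0.7347^(N−1). Require T < 0.062 ⇒ N−1 > ln(0.062/0.5)/ln(0.7347) = 6.77, so N−1 ≥ 7 and N = 8.
Check: N=8 gives T = 0.05779 < 0.062; N=7 gives T = 0.07866.

N = 8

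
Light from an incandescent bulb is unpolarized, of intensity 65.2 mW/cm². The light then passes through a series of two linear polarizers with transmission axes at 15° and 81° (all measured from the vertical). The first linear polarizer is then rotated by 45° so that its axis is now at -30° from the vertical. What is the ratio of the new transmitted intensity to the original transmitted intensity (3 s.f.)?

I_new/I_old ≈ 0.776

Before rotation:
Unpolarized light through the first polarizer → I₁ = ½ I₀, now polarized at 15°.
I₂ = I₁ cos²(81° − 15°) = 0.5 I₀ · cos²(66°) = 0.08272 I₀.
After rotation:
Unpolarized light through the first polarizer → I₁ = ½ I₀, now polarized at -30°.
Angle between axes 1 and 2: 69°. I₂ = 0.5 I₀ · cos²(69°) = 0.06421 I₀.
Ratio = 0.06421 / 0.08272 = 0.7763.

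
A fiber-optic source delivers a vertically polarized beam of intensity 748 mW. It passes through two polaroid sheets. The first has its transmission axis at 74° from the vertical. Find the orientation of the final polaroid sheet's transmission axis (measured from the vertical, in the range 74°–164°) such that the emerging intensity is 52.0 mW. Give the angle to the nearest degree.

θ ≈ 91°

I₁ = I₀ cos²(74° − 0°) = I₀ cos²(74°) = 0.07598 I₀.
Target fraction: 52.0 / 748 mW = 0.06952 of I₀.
Need I₂/I₀ = 0.06952, so cos²(θ − 74°) = 0.06952 / 0.07598 = 0.915.
θ − 74° = arccos(√0.915) = 16.9°, giving θ ≈ 74 + 16.9 = 90.9°.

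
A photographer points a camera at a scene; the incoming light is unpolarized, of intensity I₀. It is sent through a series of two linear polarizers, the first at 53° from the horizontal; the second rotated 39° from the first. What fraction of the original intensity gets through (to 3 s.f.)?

Unpolarized light through the first polarizer → I₁ = ½ I₀, now polarized at 53°.
I₂ = I₁ cos²(39°) = 0.5 · 0.604 I₀ = 0.302 I₀.
Transmitted fraction = 0.302.

≈ 0.302 I₀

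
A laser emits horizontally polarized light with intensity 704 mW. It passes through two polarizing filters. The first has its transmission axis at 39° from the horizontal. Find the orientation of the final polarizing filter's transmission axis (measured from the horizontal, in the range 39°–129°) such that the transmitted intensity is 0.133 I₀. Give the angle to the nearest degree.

I₁ = I₀ cos²(39° − 0°) = I₀ cos²(39°) = 0.604 I₀.
Need I₂/I₀ = 0.133, so cos²(θ − 39°) = 0.133 / 0.604 = 0.2202.
θ − 39° = arccos(√0.2202) = 62.0°, giving θ ≈ 39 + 62.0 = 101.0°.

θ ≈ 101°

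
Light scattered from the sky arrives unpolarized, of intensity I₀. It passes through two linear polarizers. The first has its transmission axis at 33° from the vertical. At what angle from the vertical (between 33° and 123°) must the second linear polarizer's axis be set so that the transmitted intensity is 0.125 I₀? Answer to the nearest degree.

Unpolarized light through the first polarizer → I₁ = ½ I₀, now polarized at 33°.
Need I₂/I₀ = 0.125, so cos²(θ − 33°) = 0.125 / 0.5 = 0.25.
θ − 33° = arccos(√0.25) = 60.0°, giving θ ≈ 33 + 60.0 = 93.0°.

θ ≈ 93°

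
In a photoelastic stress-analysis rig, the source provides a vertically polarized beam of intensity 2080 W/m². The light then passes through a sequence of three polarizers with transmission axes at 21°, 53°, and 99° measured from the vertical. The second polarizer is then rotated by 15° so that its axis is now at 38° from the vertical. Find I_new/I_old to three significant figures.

I_new/I_old ≈ 0.619

Before rotation:
I₁ = I₀ cos²(21° − 0°) = I₀ cos²(21°) = 0.8716 I₀.
I₂ = I₁ cos²(53° − 21°) = 0.8716 I₀ · cos²(32°) = 0.6268 I₀.
I₃ = I₂ cos²(99° − 53°) = 0.6268 I₀ · cos²(46°) = 0.3025 I₀.
After rotation:
I₁ = I₀ cos²(21° − 0°) = I₀ cos²(21°) = 0.8716 I₀.
I₂ = I₁ cos²(38° − 21°) = 0.8716 I₀ · cos²(17°) = 0.7971 I₀.
I₃ = I₂ cos²(99° − 38°) = 0.7971 I₀ · cos²(61°) = 0.1873 I₀.
Ratio = 0.1873 / 0.3025 = 0.6194.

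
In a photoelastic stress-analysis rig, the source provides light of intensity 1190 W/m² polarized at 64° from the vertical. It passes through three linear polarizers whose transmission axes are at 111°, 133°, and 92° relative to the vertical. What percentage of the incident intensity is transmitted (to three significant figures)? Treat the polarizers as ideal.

By Malus's law, I₁ = 1190 W/m² · cos²(47°) = 553.5 W/m².
I₂ = I₁ · cos²(22°) = 553.5 · 0.8597 = 475.8 W/m².
I₃ = I₂ · cos²(41°) = 475.8 · 0.5696 = 271 W/m².
That is 22.77% of the incident intensity.

≈ 22.8%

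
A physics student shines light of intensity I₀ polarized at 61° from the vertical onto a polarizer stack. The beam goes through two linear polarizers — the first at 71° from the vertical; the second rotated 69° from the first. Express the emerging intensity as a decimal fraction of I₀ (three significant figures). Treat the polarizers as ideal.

By Malus's law, I₁ = I₀ cos²(71° − 61°) = I₀ cos²(10°) = 0.9698 I₀.
I₂ = I₁ cos²(69°) = 0.9698 · 0.1284 I₀ = 0.1246 I₀.
Transmitted fraction = 0.1246.

≈ 0.125 I₀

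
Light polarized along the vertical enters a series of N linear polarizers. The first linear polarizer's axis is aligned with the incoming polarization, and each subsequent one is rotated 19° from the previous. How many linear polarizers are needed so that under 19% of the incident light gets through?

First polarizer is aligned with the polarization: full transmission.
Each further stage multiplies by cos²(19°) = 0.894.
After N polarizers: T = 0.894^(N−1). Require T < 0.19 ⇒ N−1 > ln(0.19)/ln(0.894) = 14.82, so N−1 ≥ 15 and N = 16.
Check: N=16 gives T = 0.1863 < 0.19; N=15 gives T = 0.2083.

N = 16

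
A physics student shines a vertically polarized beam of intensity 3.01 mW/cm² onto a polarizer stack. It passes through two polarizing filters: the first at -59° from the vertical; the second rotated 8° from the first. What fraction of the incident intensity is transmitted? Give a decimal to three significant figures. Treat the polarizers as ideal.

I/I₀ ≈ 0.260

I₁ = 3.01 mW/cm² · cos²(59°) = 0.7984 mW/cm².
I₂ = I₁ · cos²(8°) = 0.7984 · 0.9806 = 0.783 mW/cm².
Transmitted fraction = 0.2601.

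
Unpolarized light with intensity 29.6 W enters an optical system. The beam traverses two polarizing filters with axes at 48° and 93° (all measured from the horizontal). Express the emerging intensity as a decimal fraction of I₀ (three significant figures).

Unpolarized light through the first polarizer → I₁ = 29.6 W/2 = 14.8 W, polarized at 48°.
I₂ = I₁ · cos²(45°) = 14.8 · 0.5 = 7.4 W.
Transmitted fraction = 0.25.

I/I₀ ≈ 0.250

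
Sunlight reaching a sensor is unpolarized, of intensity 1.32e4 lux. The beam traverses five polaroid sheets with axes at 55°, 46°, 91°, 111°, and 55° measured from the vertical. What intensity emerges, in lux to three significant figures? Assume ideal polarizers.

I ≈ 889 lux

Unpolarized light through the first polarizer → I₁ = 1.32e4 lux/2 = 6600 lux, polarized at 55°.
I₂ = I₁ · cos²(9°) = 6600 · 0.9755 = 6438 lux.
I₃ = I₂ · cos²(45°) = 6438 · 0.5 = 3219 lux.
I₄ = I₃ · cos²(20°) = 3219 · 0.883 = 2843 lux.
I₅ = I₄ · cos²(56°) = 2843 · 0.3127 = 888.9 lux.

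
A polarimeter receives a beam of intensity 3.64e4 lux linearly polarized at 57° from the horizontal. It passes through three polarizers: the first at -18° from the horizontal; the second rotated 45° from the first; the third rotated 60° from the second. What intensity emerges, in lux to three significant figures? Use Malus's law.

I ≈ 305 lux

By Malus's law, I₁ = 3.64e4 lux · cos²(75°) = 2438 lux.
I₂ = I₁ · cos²(45°) = 2438 · 0.5 = 1219 lux.
I₃ = I₂ · cos²(60°) = 1219 · 0.25 = 304.8 lux.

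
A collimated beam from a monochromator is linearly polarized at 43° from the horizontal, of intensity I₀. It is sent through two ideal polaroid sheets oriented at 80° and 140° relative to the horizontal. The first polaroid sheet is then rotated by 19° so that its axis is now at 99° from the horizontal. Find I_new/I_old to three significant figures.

I_new/I_old ≈ 1.12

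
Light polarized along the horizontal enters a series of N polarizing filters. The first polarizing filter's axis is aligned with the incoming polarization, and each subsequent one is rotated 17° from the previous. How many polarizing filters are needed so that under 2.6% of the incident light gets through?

N = 42

First polarizer is aligned with the polarization: full transmission.
Each further stage multiplies by cos²(17°) = 0.9145.
After N polarizers: T = 0.9145^(N−1). Require T < 0.026 ⇒ N−1 > ln(0.026)/ln(0.9145) = 40.84, so N−1 ≥ 41 and N = 42.
Check: N=42 gives T = 0.02564 < 0.026; N=41 gives T = 0.02804.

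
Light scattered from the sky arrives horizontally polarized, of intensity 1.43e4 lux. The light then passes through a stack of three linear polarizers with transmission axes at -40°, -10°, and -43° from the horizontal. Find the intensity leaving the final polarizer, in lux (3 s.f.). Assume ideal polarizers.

I ≈ 4430 lux

I₁ = 1.43e4 lux · cos²(40°) = 8392 lux.
I₂ = I₁ · cos²(30°) = 8392 · 0.75 = 6294 lux.
I₃ = I₂ · cos²(33°) = 6294 · 0.7034 = 4427 lux.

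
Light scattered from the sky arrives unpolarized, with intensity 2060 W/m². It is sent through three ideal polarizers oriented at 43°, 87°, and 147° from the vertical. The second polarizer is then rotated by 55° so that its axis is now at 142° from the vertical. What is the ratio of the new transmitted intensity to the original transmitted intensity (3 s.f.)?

I_new/I_old ≈ 0.188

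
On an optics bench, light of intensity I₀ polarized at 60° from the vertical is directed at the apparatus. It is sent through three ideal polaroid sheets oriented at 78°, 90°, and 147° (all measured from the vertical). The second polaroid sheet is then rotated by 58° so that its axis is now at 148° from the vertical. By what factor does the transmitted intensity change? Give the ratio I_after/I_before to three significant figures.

Before rotation:
By Malus's law, I₁ = I₀ cos²(78° − 60°) = I₀ cos²(18°) = 0.9045 I₀.
I₂ = I₁ cos²(90° − 78°) = 0.9045 I₀ · cos²(12°) = 0.8654 I₀.
I₃ = I₂ cos²(147° − 90°) = 0.8654 I₀ · cos²(57°) = 0.2567 I₀.
After rotation:
I₁ = I₀ cos²(78° − 60°) = I₀ cos²(18°) = 0.9045 I₀.
I₂ = I₁ cos²(148° − 78°) = 0.9045 I₀ · cos²(70°) = 0.1058 I₀.
I₃ = I₂ cos²(147° − 148°) = 0.1058 I₀ · cos²(1°) = 0.1058 I₀.
Ratio = 0.1058 / 0.2567 = 0.412.

I_new/I_old ≈ 0.412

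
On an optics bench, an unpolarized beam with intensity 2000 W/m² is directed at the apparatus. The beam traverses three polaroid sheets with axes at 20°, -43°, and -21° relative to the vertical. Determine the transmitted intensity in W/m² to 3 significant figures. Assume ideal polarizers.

I ≈ 177 W/m²

Unpolarized light through the first polarizer → I₁ = 2000 W/m²/2 = 1000 W/m², polarized at 20°.
I₂ = I₁ · cos²(63°) = 1000 · 0.2061 = 206.1 W/m².
I₃ = I₂ · cos²(22°) = 206.1 · 0.8597 = 177.2 W/m².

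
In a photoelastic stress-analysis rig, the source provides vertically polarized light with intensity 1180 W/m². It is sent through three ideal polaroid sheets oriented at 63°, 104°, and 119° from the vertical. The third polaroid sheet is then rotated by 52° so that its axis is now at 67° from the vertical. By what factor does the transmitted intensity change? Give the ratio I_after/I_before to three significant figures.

Before rotation:
I₁ = I₀ cos²(63° − 0°) = I₀ cos²(63°) = 0.2061 I₀.
I₂ = I₁ cos²(104° − 63°) = 0.2061 I₀ · cos²(41°) = 0.1174 I₀.
I₃ = I₂ cos²(119° − 104°) = 0.1174 I₀ · cos²(15°) = 0.1095 I₀.
After rotation:
I₁ = I₀ cos²(63° − 0°) = I₀ cos²(63°) = 0.2061 I₀.
I₂ = I₁ cos²(104° − 63°) = 0.2061 I₀ · cos²(41°) = 0.1174 I₀.
I₃ = I₂ cos²(67° − 104°) = 0.1174 I₀ · cos²(37°) = 0.07488 I₀.
Ratio = 0.07488 / 0.1095 = 0.6836.

I_new/I_old ≈ 0.684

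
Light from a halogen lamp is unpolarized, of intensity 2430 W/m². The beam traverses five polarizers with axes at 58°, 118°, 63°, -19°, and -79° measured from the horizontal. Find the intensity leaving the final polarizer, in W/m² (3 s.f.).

I ≈ 0.484 W/m²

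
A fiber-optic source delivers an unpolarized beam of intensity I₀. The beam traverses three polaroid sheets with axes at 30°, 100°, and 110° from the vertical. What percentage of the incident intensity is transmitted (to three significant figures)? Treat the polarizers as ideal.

≈ 5.67%

Unpolarized light through the first polarizer → I₁ = ½ I₀, now polarized at 30°.
I₂ = I₁ cos²(100° − 30°) = 0.5 I₀ · cos²(70°) = 0.05849 I₀.
I₃ = I₂ cos²(110° − 100°) = 0.05849 I₀ · cos²(10°) = 0.05673 I₀.
That is 5.673% of the incident intensity.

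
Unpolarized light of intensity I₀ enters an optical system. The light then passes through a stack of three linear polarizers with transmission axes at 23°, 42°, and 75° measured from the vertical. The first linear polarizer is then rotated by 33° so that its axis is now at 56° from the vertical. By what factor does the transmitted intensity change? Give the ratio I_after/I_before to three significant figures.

I_new/I_old ≈ 1.05

Before rotation:
Unpolarized light through the first polarizer → I₁ = ½ I₀, now polarized at 23°.
I₂ = I₁ cos²(42° − 23°) = 0.5 I₀ · cos²(19°) = 0.447 I₀.
I₃ = I₂ cos²(75° − 42°) = 0.447 I₀ · cos²(33°) = 0.3144 I₀.
After rotation:
Unpolarized light through the first polarizer → I₁ = ½ I₀, now polarized at 56°.
I₂ = I₁ cos²(42° − 56°) = 0.5 I₀ · cos²(14°) = 0.4707 I₀.
I₃ = I₂ cos²(75° − 42°) = 0.4707 I₀ · cos²(33°) = 0.3311 I₀.
Ratio = 0.3311 / 0.3144 = 1.053.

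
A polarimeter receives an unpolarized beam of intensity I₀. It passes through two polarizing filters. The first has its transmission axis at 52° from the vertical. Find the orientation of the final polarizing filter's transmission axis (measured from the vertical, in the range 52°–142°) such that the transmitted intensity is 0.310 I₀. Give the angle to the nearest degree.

Unpolarized light through the first polarizer → I₁ = ½ I₀, now polarized at 52°.
Need I₂/I₀ = 0.31, so cos²(θ − 52°) = 0.31 / 0.5 = 0.62.
θ − 52° = arccos(√0.62) = 38.1°, giving θ ≈ 52 + 38.1 = 90.1°.

θ ≈ 90°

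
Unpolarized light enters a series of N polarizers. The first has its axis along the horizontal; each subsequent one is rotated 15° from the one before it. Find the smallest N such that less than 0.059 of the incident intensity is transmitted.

N = 32

First polarizer halves the unpolarized light: factor 1/2.
Each further stage multiplies by cos²(15°) = 0.933.
After N polarizers: T = 0.5·0.933^(N−1). Require T < 0.059 ⇒ N−1 > ln(0.059/0.5)/ln(0.933) = 30.82, so N−1 ≥ 31 and N = 32.
Check: N=32 gives T = 0.05828 < 0.059; N=31 gives T = 0.06246.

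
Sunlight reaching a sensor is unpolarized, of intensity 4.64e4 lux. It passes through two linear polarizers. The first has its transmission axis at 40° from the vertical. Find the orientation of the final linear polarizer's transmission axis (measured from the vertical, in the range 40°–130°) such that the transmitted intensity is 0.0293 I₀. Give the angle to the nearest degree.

θ ≈ 116°

Unpolarized light through the first polarizer → I₁ = ½ I₀, now polarized at 40°.
Need I₂/I₀ = 0.0293, so cos²(θ − 40°) = 0.0293 / 0.5 = 0.0586.
θ − 40° = arccos(√0.0586) = 76.0°, giving θ ≈ 40 + 76.0 = 116.0°.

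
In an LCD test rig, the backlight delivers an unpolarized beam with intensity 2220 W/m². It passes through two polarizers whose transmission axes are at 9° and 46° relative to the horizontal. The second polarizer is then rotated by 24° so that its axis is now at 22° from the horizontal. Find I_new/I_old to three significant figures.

I_new/I_old ≈ 1.49

Before rotation:
Unpolarized light through the first polarizer → I₁ = ½ I₀, now polarized at 9°.
I₂ = I₁ cos²(46° − 9°) = 0.5 I₀ · cos²(37°) = 0.3189 I₀.
After rotation:
Unpolarized light through the first polarizer → I₁ = ½ I₀, now polarized at 9°.
I₂ = I₁ cos²(22° − 9°) = 0.5 I₀ · cos²(13°) = 0.4747 I₀.
Ratio = 0.4747 / 0.3189 = 1.489.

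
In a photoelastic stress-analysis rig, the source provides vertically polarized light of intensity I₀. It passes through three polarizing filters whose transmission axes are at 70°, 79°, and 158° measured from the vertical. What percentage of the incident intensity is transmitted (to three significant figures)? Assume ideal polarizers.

≈ 0.415%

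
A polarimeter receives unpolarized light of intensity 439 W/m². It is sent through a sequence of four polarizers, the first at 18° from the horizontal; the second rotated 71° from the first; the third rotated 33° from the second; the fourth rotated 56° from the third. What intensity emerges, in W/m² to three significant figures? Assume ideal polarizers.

Unpolarized light through the first polarizer → I₁ = 439 W/m²/2 = 219.5 W/m², polarized at 18°.
I₂ = I₁ · cos²(71°) = 219.5 · 0.106 = 23.27 W/m².
I₃ = I₂ · cos²(33°) = 23.27 · 0.7034 = 16.36 W/m².
I₄ = I₃ · cos²(56°) = 16.36 · 0.3127 = 5.117 W/m².

I ≈ 5.12 W/m²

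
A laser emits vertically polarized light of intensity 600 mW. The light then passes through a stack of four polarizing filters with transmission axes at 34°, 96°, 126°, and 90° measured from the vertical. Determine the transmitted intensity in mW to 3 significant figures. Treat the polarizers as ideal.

By Malus's law, I₁ = 600 mW · cos²(34°) = 412.4 mW.
I₂ = I₁ · cos²(62°) = 412.4 · 0.2204 = 90.89 mW.
I₃ = I₂ · cos²(30°) = 90.89 · 0.75 = 68.17 mW.
I₄ = I₃ · cos²(36°) = 68.17 · 0.6545 = 44.62 mW.

I ≈ 44.6 mW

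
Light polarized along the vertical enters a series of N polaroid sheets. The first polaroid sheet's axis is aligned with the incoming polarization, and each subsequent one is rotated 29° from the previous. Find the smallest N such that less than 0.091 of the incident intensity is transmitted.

N = 10

First polarizer is aligned with the polarization: full transmission.
Each further stage multiplies by cos²(29°) = 0.765.
After N polarizers: T = 0.765^(N−1). Require T < 0.091 ⇒ N−1 > ln(0.091)/ln(0.765) = 8.95, so N−1 ≥ 9 and N = 10.
Check: N=10 gives T = 0.08969 < 0.091; N=9 gives T = 0.1172.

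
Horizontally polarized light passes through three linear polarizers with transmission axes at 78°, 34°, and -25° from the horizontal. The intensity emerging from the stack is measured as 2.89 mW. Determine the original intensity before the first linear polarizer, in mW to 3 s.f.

I₀ ≈ 487 mW

I₁ = I₀ cos²(78° − 0°) = I₀ cos²(78°) = 0.04323 I₀.
I₂ = I₁ cos²(34° − 78°) = 0.04323 I₀ · cos²(44°) = 0.02237 I₀.
I₃ = I₂ cos²(-25° − 34°) = 0.02237 I₀ · cos²(59°) = 0.005933 I₀.
So 2.89 mW = 0.005933 I₀, giving I₀ = 2.89/0.005933 = 487.1 mW.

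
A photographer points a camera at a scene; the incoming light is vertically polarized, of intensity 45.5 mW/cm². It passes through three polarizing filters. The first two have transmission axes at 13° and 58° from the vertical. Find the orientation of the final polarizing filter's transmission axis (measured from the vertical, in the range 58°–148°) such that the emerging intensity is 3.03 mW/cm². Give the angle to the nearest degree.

θ ≈ 126°

I₁ = I₀ cos²(13° − 0°) = I₀ cos²(13°) = 0.9494 I₀.
I₂ = I₁ cos²(58° − 13°) = 0.9494 I₀ · cos²(45°) = 0.4747 I₀.
Target fraction: 3.03 / 45.5 mW/cm² = 0.06659 of I₀.
Need I₃/I₀ = 0.06659, so cos²(θ − 58°) = 0.06659 / 0.4747 = 0.1403.
θ − 58° = arccos(√0.1403) = 68.0°, giving θ ≈ 58 + 68.0 = 126.0°.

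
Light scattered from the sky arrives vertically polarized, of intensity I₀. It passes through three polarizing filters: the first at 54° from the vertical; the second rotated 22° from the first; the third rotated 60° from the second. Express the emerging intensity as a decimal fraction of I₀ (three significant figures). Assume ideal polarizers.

By Malus's law, I₁ = I₀ cos²(54° − 0°) = I₀ cos²(54°) = 0.3455 I₀.
I₂ = I₁ cos²(22°) = 0.3455 · 0.8597 I₀ = 0.297 I₀.
I₃ = I₂ cos²(60°) = 0.297 · 0.25 I₀ = 0.07425 I₀.
Transmitted fraction = 0.07425.

≈ 0.0743 I₀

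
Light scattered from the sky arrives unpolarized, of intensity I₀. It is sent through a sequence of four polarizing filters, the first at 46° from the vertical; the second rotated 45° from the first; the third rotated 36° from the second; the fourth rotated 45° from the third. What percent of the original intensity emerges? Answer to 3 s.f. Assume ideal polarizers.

≈ 8.18%

Unpolarized light through the first polarizer → I₁ = ½ I₀, now polarized at 46°.
I₂ = I₁ cos²(45°) = 0.5 · 0.5 I₀ = 0.25 I₀.
I₃ = I₂ cos²(36°) = 0.25 · 0.6545 I₀ = 0.1636 I₀.
I₄ = I₃ cos²(45°) = 0.1636 · 0.5 I₀ = 0.08181 I₀.
That is 8.181% of the incident intensity.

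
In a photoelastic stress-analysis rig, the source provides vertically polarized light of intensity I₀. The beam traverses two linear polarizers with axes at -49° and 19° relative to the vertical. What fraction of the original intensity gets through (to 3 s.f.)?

By Malus's law, I₁ = I₀ cos²(-49° − 0°) = I₀ cos²(49°) = 0.4304 I₀.
I₂ = I₁ cos²(19° + 49°) = 0.4304 I₀ · cos²(68°) = 0.0604 I₀.
Transmitted fraction = 0.0604.

≈ 0.0604 I₀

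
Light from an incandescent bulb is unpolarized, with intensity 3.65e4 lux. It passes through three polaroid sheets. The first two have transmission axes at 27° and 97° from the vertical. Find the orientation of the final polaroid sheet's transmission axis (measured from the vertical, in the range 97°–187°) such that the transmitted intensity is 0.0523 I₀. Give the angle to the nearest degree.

θ ≈ 116°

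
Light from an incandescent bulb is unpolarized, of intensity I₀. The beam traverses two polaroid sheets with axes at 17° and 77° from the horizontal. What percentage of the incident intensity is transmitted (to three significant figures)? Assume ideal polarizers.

≈ 12.5%

Unpolarized light through the first polarizer → I₁ = ½ I₀, now polarized at 17°.
I₂ = I₁ cos²(77° − 17°) = 0.5 I₀ · cos²(60°) = 0.125 I₀.
That is 12.5% of the incident intensity.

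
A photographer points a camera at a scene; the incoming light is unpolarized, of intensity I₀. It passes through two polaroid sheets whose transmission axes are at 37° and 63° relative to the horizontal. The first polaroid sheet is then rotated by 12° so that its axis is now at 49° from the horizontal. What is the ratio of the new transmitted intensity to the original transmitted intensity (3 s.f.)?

I_new/I_old ≈ 1.17

Before rotation:
Unpolarized light through the first polarizer → I₁ = ½ I₀, now polarized at 37°.
I₂ = I₁ cos²(63° − 37°) = 0.5 I₀ · cos²(26°) = 0.4039 I₀.
After rotation:
Unpolarized light through the first polarizer → I₁ = ½ I₀, now polarized at 49°.
I₂ = I₁ cos²(63° − 49°) = 0.5 I₀ · cos²(14°) = 0.4707 I₀.
Ratio = 0.4707 / 0.4039 = 1.165.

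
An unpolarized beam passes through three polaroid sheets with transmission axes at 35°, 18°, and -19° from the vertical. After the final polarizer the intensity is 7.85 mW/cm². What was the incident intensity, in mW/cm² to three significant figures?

Unpolarized light through the first polarizer → I₁ = ½ I₀, now polarized at 35°.
I₂ = I₁ cos²(18° − 35°) = 0.5 I₀ · cos²(17°) = 0.4573 I₀.
I₃ = I₂ cos²(-19° − 18°) = 0.4573 I₀ · cos²(37°) = 0.2916 I₀.
So 7.85 mW/cm² = 0.2916 I₀, giving I₀ = 7.85/0.2916 = 26.92 mW/cm².

I₀ ≈ 26.9 mW/cm²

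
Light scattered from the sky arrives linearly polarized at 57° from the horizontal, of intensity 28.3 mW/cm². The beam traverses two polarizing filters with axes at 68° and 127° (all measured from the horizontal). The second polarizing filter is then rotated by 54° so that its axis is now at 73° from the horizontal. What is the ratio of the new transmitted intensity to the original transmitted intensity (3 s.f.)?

I_new/I_old ≈ 3.74

Before rotation:
I₁ = I₀ cos²(68° − 57°) = I₀ cos²(11°) = 0.9636 I₀.
I₂ = I₁ cos²(127° − 68°) = 0.9636 I₀ · cos²(59°) = 0.2556 I₀.
After rotation:
I₁ = I₀ cos²(68° − 57°) = I₀ cos²(11°) = 0.9636 I₀.
I₂ = I₁ cos²(73° − 68°) = 0.9636 I₀ · cos²(5°) = 0.9563 I₀.
Ratio = 0.9563 / 0.2556 = 3.741.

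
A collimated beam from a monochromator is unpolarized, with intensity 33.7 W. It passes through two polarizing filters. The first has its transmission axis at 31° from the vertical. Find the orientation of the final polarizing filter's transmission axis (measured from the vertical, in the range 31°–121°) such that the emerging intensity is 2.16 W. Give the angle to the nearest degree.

Unpolarized light through the first polarizer → I₁ = ½ I₀, now polarized at 31°.
Target fraction: 2.16 / 33.7 W = 0.06409 of I₀.
Need I₂/I₀ = 0.06409, so cos²(θ − 31°) = 0.06409 / 0.5 = 0.1282.
θ − 31° = arccos(√0.1282) = 69.0°, giving θ ≈ 31 + 69.0 = 100.0°.

θ ≈ 100°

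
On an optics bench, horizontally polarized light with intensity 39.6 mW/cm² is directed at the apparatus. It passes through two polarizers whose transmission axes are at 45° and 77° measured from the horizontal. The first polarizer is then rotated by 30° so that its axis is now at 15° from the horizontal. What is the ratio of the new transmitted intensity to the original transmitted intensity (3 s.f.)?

I_new/I_old ≈ 0.572

Before rotation:
By Malus's law, I₁ = I₀ cos²(45° − 0°) = I₀ cos²(45°) = 0.5 I₀.
I₂ = I₁ cos²(77° − 45°) = 0.5 I₀ · cos²(32°) = 0.3596 I₀.
After rotation:
I₁ = I₀ cos²(15° − 0°) = I₀ cos²(15°) = 0.933 I₀.
I₂ = I₁ cos²(77° − 15°) = 0.933 I₀ · cos²(62°) = 0.2056 I₀.
Ratio = 0.2056 / 0.3596 = 0.5719.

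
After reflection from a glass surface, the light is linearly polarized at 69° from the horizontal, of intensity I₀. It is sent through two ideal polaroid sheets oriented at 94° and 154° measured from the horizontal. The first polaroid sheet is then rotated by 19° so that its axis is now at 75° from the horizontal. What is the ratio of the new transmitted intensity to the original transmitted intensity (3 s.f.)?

I_new/I_old ≈ 0.175

Before rotation:
By Malus's law, I₁ = I₀ cos²(94° − 69°) = I₀ cos²(25°) = 0.8214 I₀.
I₂ = I₁ cos²(154° − 94°) = 0.8214 I₀ · cos²(60°) = 0.2053 I₀.
After rotation:
I₁ = I₀ cos²(75° − 69°) = I₀ cos²(6°) = 0.9891 I₀.
I₂ = I₁ cos²(154° − 75°) = 0.9891 I₀ · cos²(79°) = 0.03601 I₀.
Ratio = 0.03601 / 0.2053 = 0.1754.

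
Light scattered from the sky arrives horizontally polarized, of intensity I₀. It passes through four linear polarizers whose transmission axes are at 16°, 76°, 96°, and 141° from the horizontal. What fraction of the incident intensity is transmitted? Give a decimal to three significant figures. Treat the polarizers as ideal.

By Malus's law, I₁ = I₀ cos²(16° − 0°) = I₀ cos²(16°) = 0.924 I₀.
I₂ = I₁ cos²(76° − 16°) = 0.924 I₀ · cos²(60°) = 0.231 I₀.
I₃ = I₂ cos²(96° − 76°) = 0.231 I₀ · cos²(20°) = 0.204 I₀.
I₄ = I₃ cos²(141° − 96°) = 0.204 I₀ · cos²(45°) = 0.102 I₀.
Transmitted fraction = 0.102.

≈ 0.102 I₀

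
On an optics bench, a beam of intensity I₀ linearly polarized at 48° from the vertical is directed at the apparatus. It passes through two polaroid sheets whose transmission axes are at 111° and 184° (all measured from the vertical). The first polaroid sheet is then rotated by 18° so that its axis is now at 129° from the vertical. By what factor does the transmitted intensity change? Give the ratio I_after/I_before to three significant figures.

I_new/I_old ≈ 0.457

Before rotation:
I₁ = I₀ cos²(111° − 48°) = I₀ cos²(63°) = 0.2061 I₀.
I₂ = I₁ cos²(184° − 111°) = 0.2061 I₀ · cos²(73°) = 0.01762 I₀.
After rotation:
I₁ = I₀ cos²(129° − 48°) = I₀ cos²(81°) = 0.02447 I₀.
I₂ = I₁ cos²(184° − 129°) = 0.02447 I₀ · cos²(55°) = 0.008051 I₀.
Ratio = 0.008051 / 0.01762 = 0.457.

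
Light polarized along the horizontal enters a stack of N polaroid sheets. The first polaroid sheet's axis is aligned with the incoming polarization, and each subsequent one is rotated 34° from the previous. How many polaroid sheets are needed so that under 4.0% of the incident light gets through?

N = 10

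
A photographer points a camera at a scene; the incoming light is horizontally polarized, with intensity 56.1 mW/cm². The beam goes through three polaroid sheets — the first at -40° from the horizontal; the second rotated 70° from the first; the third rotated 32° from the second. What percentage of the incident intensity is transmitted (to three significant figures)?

I₁ = 56.1 mW/cm² · cos²(40°) = 32.92 mW/cm².
I₂ = I₁ · cos²(70°) = 32.92 · 0.117 = 3.851 mW/cm².
I₃ = I₂ · cos²(32°) = 3.851 · 0.7192 = 2.77 mW/cm².
That is 4.937% of the incident intensity.

≈ 4.94%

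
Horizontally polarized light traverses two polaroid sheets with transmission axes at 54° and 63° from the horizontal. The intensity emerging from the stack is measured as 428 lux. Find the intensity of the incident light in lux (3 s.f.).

I₁ = I₀ cos²(54° − 0°) = I₀ cos²(54°) = 0.3455 I₀.
I₂ = I₁ cos²(63° − 54°) = 0.3455 I₀ · cos²(9°) = 0.337 I₀.
So 428 lux = 0.337 I₀, giving I₀ = 428/0.337 = 1270 lux.

I₀ ≈ 1270 lux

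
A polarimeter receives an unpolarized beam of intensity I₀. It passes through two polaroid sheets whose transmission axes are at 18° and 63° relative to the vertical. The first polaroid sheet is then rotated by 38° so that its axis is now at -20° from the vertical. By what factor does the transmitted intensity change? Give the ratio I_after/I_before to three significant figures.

I_new/I_old ≈ 0.0297

Before rotation:
Unpolarized light through the first polarizer → I₁ = ½ I₀, now polarized at 18°.
I₂ = I₁ cos²(63° − 18°) = 0.5 I₀ · cos²(45°) = 0.25 I₀.
After rotation:
Unpolarized light through the first polarizer → I₁ = ½ I₀, now polarized at -20°.
I₂ = I₁ cos²(63° + 20°) = 0.5 I₀ · cos²(83°) = 0.007426 I₀.
Ratio = 0.007426 / 0.25 = 0.0297.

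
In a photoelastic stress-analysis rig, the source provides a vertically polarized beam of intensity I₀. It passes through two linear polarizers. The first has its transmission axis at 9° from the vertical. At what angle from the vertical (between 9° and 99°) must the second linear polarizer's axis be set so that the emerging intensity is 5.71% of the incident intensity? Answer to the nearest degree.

By Malus's law, I₁ = I₀ cos²(9° − 0°) = I₀ cos²(9°) = 0.9755 I₀.
Need I₂/I₀ = 0.0571, so cos²(θ − 9°) = 0.0571 / 0.9755 = 0.05853.
θ − 9° = arccos(√0.05853) = 76.0°, giving θ ≈ 9 + 76.0 = 85.0°.

θ ≈ 85°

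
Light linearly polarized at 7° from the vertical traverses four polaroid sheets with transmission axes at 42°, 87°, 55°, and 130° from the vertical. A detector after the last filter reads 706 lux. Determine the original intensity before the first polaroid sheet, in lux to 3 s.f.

I₀ ≈ 4.37e4 lux

By Malus's law, I₁ = I₀ cos²(42° − 7°) = I₀ cos²(35°) = 0.671 I₀.
I₂ = I₁ cos²(87° − 42°) = 0.671 I₀ · cos²(45°) = 0.3355 I₀.
I₃ = I₂ cos²(55° − 87°) = 0.3355 I₀ · cos²(32°) = 0.2413 I₀.
I₄ = I₃ cos²(130° − 55°) = 0.2413 I₀ · cos²(75°) = 0.01616 I₀.
So 706 lux = 0.01616 I₀, giving I₀ = 706/0.01616 = 4.368e+04 lux.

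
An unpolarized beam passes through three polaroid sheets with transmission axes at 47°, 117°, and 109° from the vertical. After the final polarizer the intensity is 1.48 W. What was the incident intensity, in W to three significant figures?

I₀ ≈ 25.8 W

Unpolarized light through the first polarizer → I₁ = ½ I₀, now polarized at 47°.
I₂ = I₁ cos²(117° − 47°) = 0.5 I₀ · cos²(70°) = 0.05849 I₀.
I₃ = I₂ cos²(109° − 117°) = 0.05849 I₀ · cos²(8°) = 0.05736 I₀.
So 1.48 W = 0.05736 I₀, giving I₀ = 1.48/0.05736 = 25.8 W.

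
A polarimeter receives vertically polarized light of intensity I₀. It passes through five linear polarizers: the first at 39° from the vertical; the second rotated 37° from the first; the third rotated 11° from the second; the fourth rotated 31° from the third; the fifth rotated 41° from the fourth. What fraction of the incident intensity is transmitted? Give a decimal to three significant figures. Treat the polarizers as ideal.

≈ 0.155 I₀

I₁ = I₀ cos²(39° − 0°) = I₀ cos²(39°) = 0.604 I₀.
I₂ = I₁ cos²(37°) = 0.604 · 0.6378 I₀ = 0.3852 I₀.
I₃ = I₂ cos²(11°) = 0.3852 · 0.9636 I₀ = 0.3712 I₀.
I₄ = I₃ cos²(31°) = 0.3712 · 0.7347 I₀ = 0.2727 I₀.
I₅ = I₄ cos²(41°) = 0.2727 · 0.5696 I₀ = 0.1553 I₀.
Transmitted fraction = 0.1553.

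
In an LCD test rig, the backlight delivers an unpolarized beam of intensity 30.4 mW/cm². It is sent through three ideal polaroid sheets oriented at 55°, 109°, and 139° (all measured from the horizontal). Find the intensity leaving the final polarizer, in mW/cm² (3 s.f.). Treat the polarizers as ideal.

I ≈ 3.94 mW/cm²

Unpolarized light through the first polarizer → I₁ = 30.4 mW/cm²/2 = 15.2 mW/cm², polarized at 55°.
I₂ = I₁ · cos²(54°) = 15.2 · 0.3455 = 5.251 mW/cm².
I₃ = I₂ · cos²(30°) = 5.251 · 0.75 = 3.939 mW/cm².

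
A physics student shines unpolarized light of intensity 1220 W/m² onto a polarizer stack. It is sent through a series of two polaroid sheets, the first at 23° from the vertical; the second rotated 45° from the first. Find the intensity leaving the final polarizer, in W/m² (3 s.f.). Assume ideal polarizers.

I ≈ 305 W/m²

Unpolarized light through the first polarizer → I₁ = 1220 W/m²/2 = 610 W/m², polarized at 23°.
I₂ = I₁ · cos²(45°) = 610 · 0.5 = 305 W/m².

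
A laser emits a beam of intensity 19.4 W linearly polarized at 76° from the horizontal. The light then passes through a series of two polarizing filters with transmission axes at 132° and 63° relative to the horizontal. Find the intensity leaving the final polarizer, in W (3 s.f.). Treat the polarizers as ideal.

I₁ = 19.4 W · cos²(56°) = 6.066 W.
I₂ = I₁ · cos²(69°) = 6.066 · 0.1284 = 0.7791 W.

I ≈ 0.779 W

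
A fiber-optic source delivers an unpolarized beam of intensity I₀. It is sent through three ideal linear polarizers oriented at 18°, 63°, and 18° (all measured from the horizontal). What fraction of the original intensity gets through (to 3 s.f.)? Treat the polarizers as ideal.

Unpolarized light through the first polarizer → I₁ = ½ I₀, now polarized at 18°.
I₂ = I₁ cos²(63° − 18°) = 0.5 I₀ · cos²(45°) = 0.25 I₀.
I₃ = I₂ cos²(18° − 63°) = 0.25 I₀ · cos²(45°) = 0.125 I₀.
Transmitted fraction = 0.125.

≈ 0.125 I₀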